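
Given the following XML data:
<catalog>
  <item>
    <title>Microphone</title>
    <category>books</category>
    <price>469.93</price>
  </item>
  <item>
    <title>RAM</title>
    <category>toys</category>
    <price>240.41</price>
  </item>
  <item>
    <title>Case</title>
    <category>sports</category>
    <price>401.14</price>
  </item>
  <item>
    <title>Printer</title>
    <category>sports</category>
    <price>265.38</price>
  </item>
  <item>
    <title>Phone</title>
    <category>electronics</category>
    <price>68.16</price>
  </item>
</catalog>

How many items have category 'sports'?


Scanning <item> elements for <category>sports</category>:
  Item 3: Case -> MATCH
  Item 4: Printer -> MATCH
Count: 2

ANSWER: 2


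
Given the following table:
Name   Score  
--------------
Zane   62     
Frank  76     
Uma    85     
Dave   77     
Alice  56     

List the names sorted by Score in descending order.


Sorting by Score (descending):
  Uma: 85
  Dave: 77
  Frank: 76
  Zane: 62
  Alice: 56


ANSWER: Uma, Dave, Frank, Zane, Alice


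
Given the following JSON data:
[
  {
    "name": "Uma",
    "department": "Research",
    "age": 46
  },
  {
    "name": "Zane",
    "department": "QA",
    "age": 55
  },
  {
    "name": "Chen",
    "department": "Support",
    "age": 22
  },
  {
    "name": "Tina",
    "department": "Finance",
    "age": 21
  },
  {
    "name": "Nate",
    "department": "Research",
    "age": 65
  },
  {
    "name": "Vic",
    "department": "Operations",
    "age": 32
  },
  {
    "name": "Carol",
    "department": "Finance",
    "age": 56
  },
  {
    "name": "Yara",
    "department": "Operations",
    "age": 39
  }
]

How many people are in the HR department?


Scanning records for department = HR
  No matches found
Count: 0

ANSWER: 0


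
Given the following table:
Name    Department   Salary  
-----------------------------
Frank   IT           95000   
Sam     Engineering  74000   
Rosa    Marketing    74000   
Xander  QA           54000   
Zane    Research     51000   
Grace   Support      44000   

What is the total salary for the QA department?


QA department members:
  Xander: 54000
Total = 54000 = 54000

ANSWER: 54000


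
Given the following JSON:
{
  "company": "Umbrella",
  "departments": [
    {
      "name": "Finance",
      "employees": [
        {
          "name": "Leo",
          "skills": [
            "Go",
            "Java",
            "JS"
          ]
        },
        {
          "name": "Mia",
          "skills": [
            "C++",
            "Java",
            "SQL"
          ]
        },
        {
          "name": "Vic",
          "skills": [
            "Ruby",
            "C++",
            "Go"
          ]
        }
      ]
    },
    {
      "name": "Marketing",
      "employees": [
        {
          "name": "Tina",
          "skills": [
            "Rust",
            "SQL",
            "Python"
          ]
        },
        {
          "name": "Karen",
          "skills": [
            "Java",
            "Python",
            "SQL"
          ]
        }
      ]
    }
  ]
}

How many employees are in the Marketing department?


Path: departments[1].employees
Count: 2

ANSWER: 2


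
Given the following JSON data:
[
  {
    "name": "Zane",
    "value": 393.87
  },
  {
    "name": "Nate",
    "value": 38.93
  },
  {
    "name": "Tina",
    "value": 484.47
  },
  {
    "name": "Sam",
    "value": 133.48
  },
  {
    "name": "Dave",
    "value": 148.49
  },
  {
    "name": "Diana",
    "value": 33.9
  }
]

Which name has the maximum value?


Comparing values:
  Zane: 393.87
  Nate: 38.93
  Tina: 484.47
  Sam: 133.48
  Dave: 148.49
  Diana: 33.9
Maximum: Tina (484.47)

ANSWER: Tina


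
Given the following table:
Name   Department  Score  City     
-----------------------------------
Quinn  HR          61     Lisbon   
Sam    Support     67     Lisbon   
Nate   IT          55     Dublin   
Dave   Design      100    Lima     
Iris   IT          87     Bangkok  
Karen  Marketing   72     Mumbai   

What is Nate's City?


Row 3: Nate
City = Dublin

ANSWER: Dublin


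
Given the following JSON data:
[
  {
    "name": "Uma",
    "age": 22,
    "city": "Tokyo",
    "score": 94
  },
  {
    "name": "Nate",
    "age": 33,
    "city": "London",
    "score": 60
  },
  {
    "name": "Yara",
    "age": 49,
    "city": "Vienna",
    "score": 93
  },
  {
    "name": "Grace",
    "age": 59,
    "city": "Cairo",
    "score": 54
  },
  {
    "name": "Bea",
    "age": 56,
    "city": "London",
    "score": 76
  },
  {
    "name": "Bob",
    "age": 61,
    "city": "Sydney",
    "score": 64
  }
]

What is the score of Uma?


Looking up record where name = Uma
Record index: 0
Field 'score' = 94

ANSWER: 94


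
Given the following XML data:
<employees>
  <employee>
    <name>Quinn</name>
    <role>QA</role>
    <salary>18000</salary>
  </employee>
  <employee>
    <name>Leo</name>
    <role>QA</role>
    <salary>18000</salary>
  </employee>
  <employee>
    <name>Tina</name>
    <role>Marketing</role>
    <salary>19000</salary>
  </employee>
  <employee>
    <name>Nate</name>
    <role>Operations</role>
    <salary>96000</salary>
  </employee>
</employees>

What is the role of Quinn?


Searching for <employee> with <name>Quinn</name>
Found at position 1
<role>QA</role>

ANSWER: QA


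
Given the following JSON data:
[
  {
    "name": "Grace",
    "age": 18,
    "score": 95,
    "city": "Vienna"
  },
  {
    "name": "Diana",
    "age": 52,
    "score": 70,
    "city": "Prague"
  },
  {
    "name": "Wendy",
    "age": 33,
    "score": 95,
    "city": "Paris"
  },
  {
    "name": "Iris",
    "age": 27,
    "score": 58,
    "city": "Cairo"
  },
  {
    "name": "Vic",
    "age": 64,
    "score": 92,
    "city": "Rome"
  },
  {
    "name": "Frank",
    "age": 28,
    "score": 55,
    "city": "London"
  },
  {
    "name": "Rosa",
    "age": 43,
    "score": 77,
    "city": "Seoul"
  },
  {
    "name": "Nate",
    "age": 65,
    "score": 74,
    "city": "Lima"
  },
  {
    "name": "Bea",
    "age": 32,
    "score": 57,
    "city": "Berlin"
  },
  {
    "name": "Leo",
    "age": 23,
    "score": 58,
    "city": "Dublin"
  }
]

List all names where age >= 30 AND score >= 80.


Checking both conditions:
  Grace (age=18, score=95) -> no
  Diana (age=52, score=70) -> no
  Wendy (age=33, score=95) -> YES
  Iris (age=27, score=58) -> no
  Vic (age=64, score=92) -> YES
  Frank (age=28, score=55) -> no
  Rosa (age=43, score=77) -> no
  Nate (age=65, score=74) -> no
  Bea (age=32, score=57) -> no
  Leo (age=23, score=58) -> no


ANSWER: Wendy, Vic


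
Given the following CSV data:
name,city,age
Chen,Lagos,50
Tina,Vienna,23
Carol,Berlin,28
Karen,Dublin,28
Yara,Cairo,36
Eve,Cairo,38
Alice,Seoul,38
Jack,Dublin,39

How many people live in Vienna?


Scanning city column for 'Vienna':
  Row 2: Tina -> MATCH
Total matches: 1

ANSWER: 1


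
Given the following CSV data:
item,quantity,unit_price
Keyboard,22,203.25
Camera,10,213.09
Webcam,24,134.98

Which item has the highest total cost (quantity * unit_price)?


Computing row totals:
  Keyboard: 4471.5
  Camera: 2130.9
  Webcam: 3239.52
Maximum: Keyboard (4471.5)

ANSWER: Keyboard


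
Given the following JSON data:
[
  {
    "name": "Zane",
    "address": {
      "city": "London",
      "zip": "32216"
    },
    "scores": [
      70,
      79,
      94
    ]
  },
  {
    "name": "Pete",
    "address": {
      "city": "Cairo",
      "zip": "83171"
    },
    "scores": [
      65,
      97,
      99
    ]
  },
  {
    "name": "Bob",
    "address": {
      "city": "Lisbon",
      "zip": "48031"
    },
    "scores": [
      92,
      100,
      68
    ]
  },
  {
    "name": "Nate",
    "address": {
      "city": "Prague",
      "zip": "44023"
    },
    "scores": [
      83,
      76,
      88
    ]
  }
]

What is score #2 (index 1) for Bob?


Path: records[2].scores[1]
Value: 100

ANSWER: 100


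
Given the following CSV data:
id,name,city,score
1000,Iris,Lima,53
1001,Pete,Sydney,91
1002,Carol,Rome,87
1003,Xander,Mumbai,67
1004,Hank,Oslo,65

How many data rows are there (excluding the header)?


Counting rows (excluding header):
Header: id,name,city,score
Data rows: 5

ANSWER: 5


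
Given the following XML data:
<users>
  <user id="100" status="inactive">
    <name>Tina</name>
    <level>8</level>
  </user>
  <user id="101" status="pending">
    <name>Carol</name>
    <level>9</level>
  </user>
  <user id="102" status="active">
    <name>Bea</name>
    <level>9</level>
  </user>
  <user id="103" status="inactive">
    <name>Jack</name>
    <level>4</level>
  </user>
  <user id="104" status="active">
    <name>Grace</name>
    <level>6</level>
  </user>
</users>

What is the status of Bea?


Finding user with name = Bea
user id="102" status="active"

ANSWER: active


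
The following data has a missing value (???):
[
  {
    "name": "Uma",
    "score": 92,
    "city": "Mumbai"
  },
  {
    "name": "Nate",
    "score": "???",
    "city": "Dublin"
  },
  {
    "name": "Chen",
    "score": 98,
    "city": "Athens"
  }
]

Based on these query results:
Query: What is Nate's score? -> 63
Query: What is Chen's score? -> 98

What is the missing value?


The missing value is Nate's score
From query: Nate's score = 63

ANSWER: 63


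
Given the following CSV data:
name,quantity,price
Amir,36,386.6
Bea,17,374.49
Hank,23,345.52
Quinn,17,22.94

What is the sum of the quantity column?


Values in 'quantity' column:
  Row 1: 36
  Row 2: 17
  Row 3: 23
  Row 4: 17
Sum = 36 + 17 + 23 + 17 = 93

ANSWER: 93


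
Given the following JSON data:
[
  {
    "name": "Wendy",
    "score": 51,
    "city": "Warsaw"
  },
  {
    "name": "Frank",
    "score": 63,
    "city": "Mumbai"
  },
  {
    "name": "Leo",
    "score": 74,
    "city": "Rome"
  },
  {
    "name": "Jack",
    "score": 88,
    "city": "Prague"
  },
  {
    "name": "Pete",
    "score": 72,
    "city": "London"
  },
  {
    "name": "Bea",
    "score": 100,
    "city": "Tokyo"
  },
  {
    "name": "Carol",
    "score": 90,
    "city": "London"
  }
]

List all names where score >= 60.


Filtering records where score >= 60:
  Wendy (score=51) -> no
  Frank (score=63) -> YES
  Leo (score=74) -> YES
  Jack (score=88) -> YES
  Pete (score=72) -> YES
  Bea (score=100) -> YES
  Carol (score=90) -> YES


ANSWER: Frank, Leo, Jack, Pete, Bea, Carol


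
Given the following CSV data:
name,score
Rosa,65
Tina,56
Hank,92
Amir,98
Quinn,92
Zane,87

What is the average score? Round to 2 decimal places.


Scores: 65, 56, 92, 98, 92, 87
Sum = 490
Count = 6
Average = 490 / 6 = 81.67

ANSWER: 81.67


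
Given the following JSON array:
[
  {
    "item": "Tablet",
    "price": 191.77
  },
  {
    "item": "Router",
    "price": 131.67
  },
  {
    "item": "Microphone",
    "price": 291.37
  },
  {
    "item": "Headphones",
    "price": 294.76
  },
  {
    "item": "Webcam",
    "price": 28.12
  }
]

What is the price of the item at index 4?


Array index 4 -> Webcam
price = 28.12

ANSWER: 28.12


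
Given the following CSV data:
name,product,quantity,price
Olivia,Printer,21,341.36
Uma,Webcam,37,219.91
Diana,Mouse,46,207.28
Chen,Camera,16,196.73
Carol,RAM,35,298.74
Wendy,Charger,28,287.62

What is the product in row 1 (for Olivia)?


Row 1: Olivia
Column 'product' = Printer

ANSWER: Printer


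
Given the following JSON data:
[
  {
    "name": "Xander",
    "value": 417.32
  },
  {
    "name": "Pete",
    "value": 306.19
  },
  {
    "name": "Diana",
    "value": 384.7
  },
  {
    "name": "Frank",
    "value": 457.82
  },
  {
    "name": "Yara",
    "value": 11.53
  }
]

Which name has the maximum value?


Comparing values:
  Xander: 417.32
  Pete: 306.19
  Diana: 384.7
  Frank: 457.82
  Yara: 11.53
Maximum: Frank (457.82)

ANSWER: Frank


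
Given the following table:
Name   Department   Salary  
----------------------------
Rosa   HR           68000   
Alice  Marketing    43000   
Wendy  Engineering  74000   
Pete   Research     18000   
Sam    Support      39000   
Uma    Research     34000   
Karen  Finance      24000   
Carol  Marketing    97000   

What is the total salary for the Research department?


Research department members:
  Pete: 18000
  Uma: 34000
Total = 18000 + 34000 = 52000

ANSWER: 52000


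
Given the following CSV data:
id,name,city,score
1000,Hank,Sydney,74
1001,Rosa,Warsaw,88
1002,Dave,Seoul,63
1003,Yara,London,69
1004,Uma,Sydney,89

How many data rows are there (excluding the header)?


Counting rows (excluding header):
Header: id,name,city,score
Data rows: 5

ANSWER: 5


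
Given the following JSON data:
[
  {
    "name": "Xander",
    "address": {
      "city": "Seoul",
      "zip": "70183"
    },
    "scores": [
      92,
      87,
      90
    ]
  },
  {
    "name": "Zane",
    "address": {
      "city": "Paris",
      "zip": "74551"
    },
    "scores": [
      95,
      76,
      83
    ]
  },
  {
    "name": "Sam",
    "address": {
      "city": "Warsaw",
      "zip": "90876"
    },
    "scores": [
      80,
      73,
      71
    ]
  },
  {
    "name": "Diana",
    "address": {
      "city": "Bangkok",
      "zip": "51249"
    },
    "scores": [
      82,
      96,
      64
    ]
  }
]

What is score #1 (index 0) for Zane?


Path: records[1].scores[0]
Value: 95

ANSWER: 95


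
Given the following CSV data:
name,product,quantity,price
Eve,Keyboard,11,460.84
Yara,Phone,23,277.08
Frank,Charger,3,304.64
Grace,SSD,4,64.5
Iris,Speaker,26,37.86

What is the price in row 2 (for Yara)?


Row 2: Yara
Column 'price' = 277.08

ANSWER: 277.08


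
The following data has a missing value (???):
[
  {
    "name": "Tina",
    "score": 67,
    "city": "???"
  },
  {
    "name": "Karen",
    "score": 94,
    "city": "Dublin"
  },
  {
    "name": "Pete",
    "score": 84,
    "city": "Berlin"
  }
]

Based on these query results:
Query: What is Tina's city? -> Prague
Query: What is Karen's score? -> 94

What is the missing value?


The missing value is Tina's city
From query: Tina's city = Prague

ANSWER: Prague


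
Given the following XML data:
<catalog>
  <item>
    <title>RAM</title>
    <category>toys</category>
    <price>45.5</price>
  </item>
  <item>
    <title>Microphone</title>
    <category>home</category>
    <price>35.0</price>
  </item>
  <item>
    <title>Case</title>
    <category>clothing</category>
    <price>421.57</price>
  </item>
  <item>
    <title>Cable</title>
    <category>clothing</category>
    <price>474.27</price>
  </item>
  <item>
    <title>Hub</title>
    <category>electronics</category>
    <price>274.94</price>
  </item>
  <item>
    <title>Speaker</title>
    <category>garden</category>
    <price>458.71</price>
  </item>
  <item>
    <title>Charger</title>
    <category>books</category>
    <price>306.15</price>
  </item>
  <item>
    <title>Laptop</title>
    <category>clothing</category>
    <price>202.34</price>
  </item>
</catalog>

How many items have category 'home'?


Scanning <item> elements for <category>home</category>:
  Item 2: Microphone -> MATCH
Count: 1

ANSWER: 1


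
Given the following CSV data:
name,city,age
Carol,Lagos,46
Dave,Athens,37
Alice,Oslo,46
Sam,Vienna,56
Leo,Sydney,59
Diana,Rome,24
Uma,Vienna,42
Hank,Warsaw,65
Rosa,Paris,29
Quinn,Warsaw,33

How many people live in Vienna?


Scanning city column for 'Vienna':
  Row 4: Sam -> MATCH
  Row 7: Uma -> MATCH
Total matches: 2

ANSWER: 2


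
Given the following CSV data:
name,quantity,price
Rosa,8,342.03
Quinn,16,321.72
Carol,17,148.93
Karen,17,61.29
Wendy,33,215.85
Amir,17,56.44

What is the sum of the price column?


Values in 'price' column:
  Row 1: 342.03
  Row 2: 321.72
  Row 3: 148.93
  Row 4: 61.29
  Row 5: 215.85
  Row 6: 56.44
Sum = 342.03 + 321.72 + 148.93 + 61.29 + 215.85 + 56.44 = 1146.26

ANSWER: 1146.26


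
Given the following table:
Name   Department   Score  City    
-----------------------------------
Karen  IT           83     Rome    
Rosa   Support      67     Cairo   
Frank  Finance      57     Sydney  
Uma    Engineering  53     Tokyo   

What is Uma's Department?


Row 4: Uma
Department = Engineering

ANSWER: Engineering


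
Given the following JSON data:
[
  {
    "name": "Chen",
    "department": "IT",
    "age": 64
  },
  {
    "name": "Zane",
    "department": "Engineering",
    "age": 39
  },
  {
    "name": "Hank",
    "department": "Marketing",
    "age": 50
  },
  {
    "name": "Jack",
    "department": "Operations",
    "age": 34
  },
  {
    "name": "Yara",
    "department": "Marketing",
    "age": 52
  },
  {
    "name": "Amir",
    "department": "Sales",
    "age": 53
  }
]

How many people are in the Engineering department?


Scanning records for department = Engineering
  Record 1: Zane
Count: 1

ANSWER: 1


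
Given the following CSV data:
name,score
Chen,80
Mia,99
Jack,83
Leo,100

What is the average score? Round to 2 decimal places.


Scores: 80, 99, 83, 100
Sum = 362
Count = 4
Average = 362 / 4 = 90.50

ANSWER: 90.50


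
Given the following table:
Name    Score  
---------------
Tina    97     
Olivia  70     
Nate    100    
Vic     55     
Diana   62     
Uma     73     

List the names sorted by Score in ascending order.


Sorting by Score (ascending):
  Vic: 55
  Diana: 62
  Olivia: 70
  Uma: 73
  Tina: 97
  Nate: 100


ANSWER: Vic, Diana, Olivia, Uma, Tina, Nate


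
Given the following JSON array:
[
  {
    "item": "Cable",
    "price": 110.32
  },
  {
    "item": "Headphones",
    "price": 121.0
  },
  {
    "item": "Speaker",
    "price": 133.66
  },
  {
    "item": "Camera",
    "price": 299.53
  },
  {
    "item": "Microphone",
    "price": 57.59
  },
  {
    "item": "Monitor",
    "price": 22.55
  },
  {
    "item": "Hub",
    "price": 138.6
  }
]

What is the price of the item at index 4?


Array index 4 -> Microphone
price = 57.59

ANSWER: 57.59


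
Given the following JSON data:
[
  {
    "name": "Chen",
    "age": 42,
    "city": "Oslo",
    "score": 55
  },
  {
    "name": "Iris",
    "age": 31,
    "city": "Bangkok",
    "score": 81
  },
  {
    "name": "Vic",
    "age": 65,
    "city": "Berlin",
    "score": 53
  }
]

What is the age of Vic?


Looking up record where name = Vic
Record index: 2
Field 'age' = 65

ANSWER: 65


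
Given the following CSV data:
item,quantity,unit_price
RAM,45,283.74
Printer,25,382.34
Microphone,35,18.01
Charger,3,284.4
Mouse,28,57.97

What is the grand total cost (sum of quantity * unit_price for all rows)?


Computing row totals:
  RAM: 45 * 283.74 = 12768.3
  Printer: 25 * 382.34 = 9558.5
  Microphone: 35 * 18.01 = 630.35
  Charger: 3 * 284.4 = 853.2
  Mouse: 28 * 57.97 = 1623.16
Grand total = 12768.3 + 9558.5 + 630.35 + 853.2 + 1623.16 = 25433.51

ANSWER: 25433.51


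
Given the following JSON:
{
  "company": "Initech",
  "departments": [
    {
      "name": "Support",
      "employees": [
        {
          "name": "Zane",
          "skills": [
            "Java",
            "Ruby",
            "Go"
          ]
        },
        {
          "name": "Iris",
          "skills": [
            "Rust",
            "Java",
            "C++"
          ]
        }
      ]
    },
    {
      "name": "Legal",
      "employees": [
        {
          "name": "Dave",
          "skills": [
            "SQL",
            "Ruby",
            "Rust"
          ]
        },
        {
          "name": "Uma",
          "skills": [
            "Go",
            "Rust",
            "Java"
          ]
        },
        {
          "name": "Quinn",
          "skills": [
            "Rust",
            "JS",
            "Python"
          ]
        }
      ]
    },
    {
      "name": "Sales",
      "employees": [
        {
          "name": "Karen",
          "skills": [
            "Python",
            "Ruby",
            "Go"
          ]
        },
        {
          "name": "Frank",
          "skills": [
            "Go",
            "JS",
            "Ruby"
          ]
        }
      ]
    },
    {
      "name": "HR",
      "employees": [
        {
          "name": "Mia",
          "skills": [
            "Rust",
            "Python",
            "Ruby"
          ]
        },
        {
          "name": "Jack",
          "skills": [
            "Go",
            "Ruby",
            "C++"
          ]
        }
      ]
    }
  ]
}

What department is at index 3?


Path: departments[3].name
Value: HR

ANSWER: HR


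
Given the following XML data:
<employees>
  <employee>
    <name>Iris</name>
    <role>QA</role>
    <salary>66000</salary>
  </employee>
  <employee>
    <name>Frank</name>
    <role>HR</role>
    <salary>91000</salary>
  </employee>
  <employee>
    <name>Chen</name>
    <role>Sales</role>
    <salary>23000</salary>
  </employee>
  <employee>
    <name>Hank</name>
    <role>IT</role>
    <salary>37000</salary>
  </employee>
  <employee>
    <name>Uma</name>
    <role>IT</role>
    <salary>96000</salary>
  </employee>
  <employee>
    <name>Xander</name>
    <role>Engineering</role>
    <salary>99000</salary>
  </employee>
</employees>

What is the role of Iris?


Searching for <employee> with <name>Iris</name>
Found at position 1
<role>QA</role>

ANSWER: QA


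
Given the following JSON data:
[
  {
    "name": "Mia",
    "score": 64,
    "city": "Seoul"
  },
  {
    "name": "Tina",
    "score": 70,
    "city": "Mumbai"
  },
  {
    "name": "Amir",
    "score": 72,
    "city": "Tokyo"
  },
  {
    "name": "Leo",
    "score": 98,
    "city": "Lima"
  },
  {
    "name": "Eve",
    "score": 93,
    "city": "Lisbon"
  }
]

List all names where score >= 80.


Filtering records where score >= 80:
  Mia (score=64) -> no
  Tina (score=70) -> no
  Amir (score=72) -> no
  Leo (score=98) -> YES
  Eve (score=93) -> YES


ANSWER: Leo, Eve


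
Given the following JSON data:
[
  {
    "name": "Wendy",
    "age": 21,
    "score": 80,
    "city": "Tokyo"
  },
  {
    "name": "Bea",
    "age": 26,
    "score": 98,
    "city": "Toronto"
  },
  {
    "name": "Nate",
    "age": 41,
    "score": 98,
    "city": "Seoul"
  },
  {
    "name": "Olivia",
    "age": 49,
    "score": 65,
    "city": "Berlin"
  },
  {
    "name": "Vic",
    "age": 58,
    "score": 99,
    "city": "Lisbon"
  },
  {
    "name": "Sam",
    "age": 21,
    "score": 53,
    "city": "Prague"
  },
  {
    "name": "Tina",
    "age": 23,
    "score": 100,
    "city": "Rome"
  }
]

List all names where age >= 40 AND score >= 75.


Checking both conditions:
  Wendy (age=21, score=80) -> no
  Bea (age=26, score=98) -> no
  Nate (age=41, score=98) -> YES
  Olivia (age=49, score=65) -> no
  Vic (age=58, score=99) -> YES
  Sam (age=21, score=53) -> no
  Tina (age=23, score=100) -> no


ANSWER: Nate, Vic


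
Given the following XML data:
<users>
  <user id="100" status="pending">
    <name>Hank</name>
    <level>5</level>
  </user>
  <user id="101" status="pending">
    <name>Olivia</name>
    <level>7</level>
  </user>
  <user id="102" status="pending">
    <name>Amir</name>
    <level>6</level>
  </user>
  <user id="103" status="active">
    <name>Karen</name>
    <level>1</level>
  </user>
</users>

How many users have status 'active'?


Counting users with status='active':
  Karen (id=103) -> MATCH
Count: 1

ANSWER: 1


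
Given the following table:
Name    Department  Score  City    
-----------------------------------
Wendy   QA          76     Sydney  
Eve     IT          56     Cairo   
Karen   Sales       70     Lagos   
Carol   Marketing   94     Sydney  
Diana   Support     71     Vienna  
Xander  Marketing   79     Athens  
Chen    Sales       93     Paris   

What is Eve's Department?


Row 2: Eve
Department = IT

ANSWER: IT


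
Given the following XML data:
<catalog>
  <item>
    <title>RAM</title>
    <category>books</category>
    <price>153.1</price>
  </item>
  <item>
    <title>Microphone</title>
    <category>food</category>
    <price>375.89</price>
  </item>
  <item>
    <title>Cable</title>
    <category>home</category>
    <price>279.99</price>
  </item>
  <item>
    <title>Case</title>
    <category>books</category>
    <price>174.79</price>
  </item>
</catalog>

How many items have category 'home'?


Scanning <item> elements for <category>home</category>:
  Item 3: Cable -> MATCH
Count: 1

ANSWER: 1


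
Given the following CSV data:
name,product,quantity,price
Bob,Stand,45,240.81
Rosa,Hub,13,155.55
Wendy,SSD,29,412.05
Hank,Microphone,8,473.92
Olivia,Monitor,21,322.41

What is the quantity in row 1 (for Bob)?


Row 1: Bob
Column 'quantity' = 45

ANSWER: 45


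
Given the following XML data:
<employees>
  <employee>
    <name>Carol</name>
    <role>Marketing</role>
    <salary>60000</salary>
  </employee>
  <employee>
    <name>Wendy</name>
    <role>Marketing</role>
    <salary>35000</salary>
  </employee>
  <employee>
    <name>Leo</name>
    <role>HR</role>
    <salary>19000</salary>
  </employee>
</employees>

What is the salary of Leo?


Searching for <employee> with <name>Leo</name>
Found at position 3
<salary>19000</salary>

ANSWER: 19000


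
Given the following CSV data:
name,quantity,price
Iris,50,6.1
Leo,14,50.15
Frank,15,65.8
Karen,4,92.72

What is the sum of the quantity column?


Values in 'quantity' column:
  Row 1: 50
  Row 2: 14
  Row 3: 15
  Row 4: 4
Sum = 50 + 14 + 15 + 4 = 83

ANSWER: 83


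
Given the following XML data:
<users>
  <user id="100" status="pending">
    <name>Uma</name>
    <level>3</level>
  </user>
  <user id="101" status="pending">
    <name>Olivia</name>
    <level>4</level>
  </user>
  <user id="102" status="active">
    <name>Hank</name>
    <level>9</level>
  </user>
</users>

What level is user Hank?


Finding user: Hank
<level>9</level>

ANSWER: 9


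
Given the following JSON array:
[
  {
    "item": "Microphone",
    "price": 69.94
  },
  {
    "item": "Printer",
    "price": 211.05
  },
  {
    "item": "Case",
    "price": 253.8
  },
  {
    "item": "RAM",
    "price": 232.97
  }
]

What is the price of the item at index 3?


Array index 3 -> RAM
price = 232.97

ANSWER: 232.97


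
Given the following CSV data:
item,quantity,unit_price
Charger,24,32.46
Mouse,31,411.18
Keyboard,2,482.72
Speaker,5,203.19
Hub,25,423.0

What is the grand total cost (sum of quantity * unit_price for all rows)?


Computing row totals:
  Charger: 24 * 32.46 = 779.04
  Mouse: 31 * 411.18 = 12746.58
  Keyboard: 2 * 482.72 = 965.44
  Speaker: 5 * 203.19 = 1015.95
  Hub: 25 * 423.0 = 10575.0
Grand total = 779.04 + 12746.58 + 965.44 + 1015.95 + 10575.0 = 26082.01

ANSWER: 26082.01


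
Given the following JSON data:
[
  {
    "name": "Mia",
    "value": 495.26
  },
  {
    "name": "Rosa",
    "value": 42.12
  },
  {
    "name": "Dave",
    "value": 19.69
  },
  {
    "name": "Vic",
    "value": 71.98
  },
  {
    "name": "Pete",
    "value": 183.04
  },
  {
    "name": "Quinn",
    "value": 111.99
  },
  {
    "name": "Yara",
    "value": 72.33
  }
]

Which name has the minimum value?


Comparing values:
  Mia: 495.26
  Rosa: 42.12
  Dave: 19.69
  Vic: 71.98
  Pete: 183.04
  Quinn: 111.99
  Yara: 72.33
Minimum: Dave (19.69)

ANSWER: Dave


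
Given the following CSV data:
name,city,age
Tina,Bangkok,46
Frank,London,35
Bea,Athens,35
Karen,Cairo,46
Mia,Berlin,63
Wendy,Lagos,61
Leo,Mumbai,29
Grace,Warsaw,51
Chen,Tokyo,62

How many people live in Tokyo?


Scanning city column for 'Tokyo':
  Row 9: Chen -> MATCH
Total matches: 1

ANSWER: 1


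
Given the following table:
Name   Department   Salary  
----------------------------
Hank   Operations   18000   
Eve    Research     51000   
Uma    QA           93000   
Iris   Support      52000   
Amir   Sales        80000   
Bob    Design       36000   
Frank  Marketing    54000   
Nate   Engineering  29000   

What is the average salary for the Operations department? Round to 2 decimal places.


Operations department members:
  Hank: 18000
Sum = 18000
Count = 1
Average = 18000 / 1 = 18000.00

ANSWER: 18000.00


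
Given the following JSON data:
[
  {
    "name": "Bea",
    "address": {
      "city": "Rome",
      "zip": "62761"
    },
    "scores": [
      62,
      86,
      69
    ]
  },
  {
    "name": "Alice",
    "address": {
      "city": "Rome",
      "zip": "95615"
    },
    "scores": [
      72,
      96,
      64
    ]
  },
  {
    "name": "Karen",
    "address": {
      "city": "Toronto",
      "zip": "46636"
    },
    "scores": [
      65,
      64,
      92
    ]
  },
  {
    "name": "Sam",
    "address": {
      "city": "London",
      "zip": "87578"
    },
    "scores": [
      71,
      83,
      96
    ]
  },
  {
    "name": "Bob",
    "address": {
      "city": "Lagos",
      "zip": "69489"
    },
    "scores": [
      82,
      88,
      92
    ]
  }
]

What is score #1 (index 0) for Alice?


Path: records[1].scores[0]
Value: 72

ANSWER: 72


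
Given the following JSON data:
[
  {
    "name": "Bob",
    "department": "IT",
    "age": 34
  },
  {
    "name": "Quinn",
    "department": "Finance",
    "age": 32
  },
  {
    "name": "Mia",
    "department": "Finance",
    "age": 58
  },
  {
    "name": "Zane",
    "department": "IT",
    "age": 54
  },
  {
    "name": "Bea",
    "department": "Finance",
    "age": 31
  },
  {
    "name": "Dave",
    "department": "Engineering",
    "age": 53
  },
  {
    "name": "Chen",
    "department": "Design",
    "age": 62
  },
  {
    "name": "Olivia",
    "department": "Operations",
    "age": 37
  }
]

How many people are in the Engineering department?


Scanning records for department = Engineering
  Record 5: Dave
Count: 1

ANSWER: 1


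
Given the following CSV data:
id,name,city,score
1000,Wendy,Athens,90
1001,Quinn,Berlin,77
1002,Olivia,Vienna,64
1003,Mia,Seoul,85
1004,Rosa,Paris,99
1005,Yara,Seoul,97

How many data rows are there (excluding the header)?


Counting rows (excluding header):
Header: id,name,city,score
Data rows: 6

ANSWER: 6


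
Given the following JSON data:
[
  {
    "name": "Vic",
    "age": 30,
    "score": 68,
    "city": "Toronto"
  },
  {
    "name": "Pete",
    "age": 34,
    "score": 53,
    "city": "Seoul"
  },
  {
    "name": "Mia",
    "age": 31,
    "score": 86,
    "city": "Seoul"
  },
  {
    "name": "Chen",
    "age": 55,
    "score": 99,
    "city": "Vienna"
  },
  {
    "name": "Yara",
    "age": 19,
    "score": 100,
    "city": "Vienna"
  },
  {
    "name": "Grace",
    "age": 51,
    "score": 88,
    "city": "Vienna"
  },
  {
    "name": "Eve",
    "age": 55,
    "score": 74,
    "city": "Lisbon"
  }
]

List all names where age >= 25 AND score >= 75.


Checking both conditions:
  Vic (age=30, score=68) -> no
  Pete (age=34, score=53) -> no
  Mia (age=31, score=86) -> YES
  Chen (age=55, score=99) -> YES
  Yara (age=19, score=100) -> no
  Grace (age=51, score=88) -> YES
  Eve (age=55, score=74) -> no


ANSWER: Mia, Chen, Grace


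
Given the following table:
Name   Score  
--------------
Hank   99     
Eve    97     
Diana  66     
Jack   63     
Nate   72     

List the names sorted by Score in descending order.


Sorting by Score (descending):
  Hank: 99
  Eve: 97
  Nate: 72
  Diana: 66
  Jack: 63


ANSWER: Hank, Eve, Nate, Diana, Jack


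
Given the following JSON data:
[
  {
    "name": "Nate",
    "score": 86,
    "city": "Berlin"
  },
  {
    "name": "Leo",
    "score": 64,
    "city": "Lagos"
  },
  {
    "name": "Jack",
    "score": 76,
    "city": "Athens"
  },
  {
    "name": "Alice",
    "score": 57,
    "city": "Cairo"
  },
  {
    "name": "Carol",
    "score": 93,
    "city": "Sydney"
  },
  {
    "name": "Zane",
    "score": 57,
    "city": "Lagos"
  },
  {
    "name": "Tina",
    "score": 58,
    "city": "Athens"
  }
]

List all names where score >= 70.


Filtering records where score >= 70:
  Nate (score=86) -> YES
  Leo (score=64) -> no
  Jack (score=76) -> YES
  Alice (score=57) -> no
  Carol (score=93) -> YES
  Zane (score=57) -> no
  Tina (score=58) -> no


ANSWER: Nate, Jack, Carol


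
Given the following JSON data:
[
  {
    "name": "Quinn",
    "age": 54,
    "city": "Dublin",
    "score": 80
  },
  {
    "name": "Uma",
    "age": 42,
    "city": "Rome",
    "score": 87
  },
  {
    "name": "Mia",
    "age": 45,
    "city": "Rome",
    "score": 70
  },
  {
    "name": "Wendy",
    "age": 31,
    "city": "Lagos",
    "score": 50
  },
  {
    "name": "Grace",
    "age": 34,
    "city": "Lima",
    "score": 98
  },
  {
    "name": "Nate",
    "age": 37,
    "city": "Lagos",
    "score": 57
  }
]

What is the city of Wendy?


Looking up record where name = Wendy
Record index: 3
Field 'city' = Lagos

ANSWER: Lagos


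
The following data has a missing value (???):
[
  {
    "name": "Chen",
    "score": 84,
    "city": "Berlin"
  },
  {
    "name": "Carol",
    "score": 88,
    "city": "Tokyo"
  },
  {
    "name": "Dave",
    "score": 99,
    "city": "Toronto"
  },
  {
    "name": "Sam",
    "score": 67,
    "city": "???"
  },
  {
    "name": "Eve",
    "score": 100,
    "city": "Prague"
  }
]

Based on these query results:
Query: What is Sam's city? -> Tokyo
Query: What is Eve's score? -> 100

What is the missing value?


The missing value is Sam's city
From query: Sam's city = Tokyo

ANSWER: Tokyo


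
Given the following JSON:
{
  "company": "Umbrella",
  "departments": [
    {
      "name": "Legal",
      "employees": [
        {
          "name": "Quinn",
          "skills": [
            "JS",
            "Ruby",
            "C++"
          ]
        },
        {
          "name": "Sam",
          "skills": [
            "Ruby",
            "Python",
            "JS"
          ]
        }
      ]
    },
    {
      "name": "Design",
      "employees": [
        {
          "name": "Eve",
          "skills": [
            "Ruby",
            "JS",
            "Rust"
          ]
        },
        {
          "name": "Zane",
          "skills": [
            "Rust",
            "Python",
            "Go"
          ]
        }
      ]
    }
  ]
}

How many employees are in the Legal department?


Path: departments[0].employees
Count: 2

ANSWER: 2


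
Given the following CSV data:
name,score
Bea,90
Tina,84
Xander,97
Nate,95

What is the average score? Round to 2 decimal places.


Scores: 90, 84, 97, 95
Sum = 366
Count = 4
Average = 366 / 4 = 91.50

ANSWER: 91.50


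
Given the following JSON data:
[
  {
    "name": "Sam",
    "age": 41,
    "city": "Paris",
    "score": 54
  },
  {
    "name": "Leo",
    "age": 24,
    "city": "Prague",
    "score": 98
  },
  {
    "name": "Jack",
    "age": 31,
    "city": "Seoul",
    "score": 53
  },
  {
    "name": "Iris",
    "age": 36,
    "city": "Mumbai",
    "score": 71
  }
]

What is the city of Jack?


Looking up record where name = Jack
Record index: 2
Field 'city' = Seoul

ANSWER: Seoul


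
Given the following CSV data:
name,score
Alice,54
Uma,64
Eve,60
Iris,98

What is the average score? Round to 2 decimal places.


Scores: 54, 64, 60, 98
Sum = 276
Count = 4
Average = 276 / 4 = 69.00

ANSWER: 69.00


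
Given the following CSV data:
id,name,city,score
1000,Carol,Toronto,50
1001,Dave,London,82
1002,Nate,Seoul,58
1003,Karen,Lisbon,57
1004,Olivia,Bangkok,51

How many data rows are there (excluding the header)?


Counting rows (excluding header):
Header: id,name,city,score
Data rows: 5

ANSWER: 5


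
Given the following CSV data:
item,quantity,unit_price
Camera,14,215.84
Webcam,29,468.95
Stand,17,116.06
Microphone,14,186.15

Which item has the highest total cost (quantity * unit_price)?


Computing row totals:
  Camera: 3021.76
  Webcam: 13599.55
  Stand: 1973.02
  Microphone: 2606.1
Maximum: Webcam (13599.55)

ANSWER: Webcam


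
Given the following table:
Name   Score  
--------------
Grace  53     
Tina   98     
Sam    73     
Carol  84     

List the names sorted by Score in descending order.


Sorting by Score (descending):
  Tina: 98
  Carol: 84
  Sam: 73
  Grace: 53


ANSWER: Tina, Carol, Sam, Grace


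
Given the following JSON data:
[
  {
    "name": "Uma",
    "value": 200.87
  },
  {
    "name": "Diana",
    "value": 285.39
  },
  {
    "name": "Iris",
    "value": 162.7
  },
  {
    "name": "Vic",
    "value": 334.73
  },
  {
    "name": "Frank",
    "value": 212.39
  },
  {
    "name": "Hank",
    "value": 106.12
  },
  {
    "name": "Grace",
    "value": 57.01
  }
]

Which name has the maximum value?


Comparing values:
  Uma: 200.87
  Diana: 285.39
  Iris: 162.7
  Vic: 334.73
  Frank: 212.39
  Hank: 106.12
  Grace: 57.01
Maximum: Vic (334.73)

ANSWER: Vic


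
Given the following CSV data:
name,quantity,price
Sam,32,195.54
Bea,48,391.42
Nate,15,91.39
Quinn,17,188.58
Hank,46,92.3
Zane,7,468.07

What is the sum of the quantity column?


Values in 'quantity' column:
  Row 1: 32
  Row 2: 48
  Row 3: 15
  Row 4: 17
  Row 5: 46
  Row 6: 7
Sum = 32 + 48 + 15 + 17 + 46 + 7 = 165

ANSWER: 165


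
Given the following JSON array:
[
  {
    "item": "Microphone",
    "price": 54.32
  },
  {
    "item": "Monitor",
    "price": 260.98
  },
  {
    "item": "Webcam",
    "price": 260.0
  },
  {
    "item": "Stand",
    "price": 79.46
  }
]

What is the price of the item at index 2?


Array index 2 -> Webcam
price = 260.0

ANSWER: 260.0


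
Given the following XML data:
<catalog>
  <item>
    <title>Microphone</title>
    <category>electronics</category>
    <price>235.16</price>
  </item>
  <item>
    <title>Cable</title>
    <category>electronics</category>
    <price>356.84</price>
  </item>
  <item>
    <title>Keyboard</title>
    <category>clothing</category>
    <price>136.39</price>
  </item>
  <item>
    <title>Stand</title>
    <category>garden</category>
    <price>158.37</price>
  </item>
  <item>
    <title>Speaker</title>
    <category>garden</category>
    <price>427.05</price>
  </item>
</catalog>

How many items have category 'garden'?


Scanning <item> elements for <category>garden</category>:
  Item 4: Stand -> MATCH
  Item 5: Speaker -> MATCH
Count: 2

ANSWER: 2


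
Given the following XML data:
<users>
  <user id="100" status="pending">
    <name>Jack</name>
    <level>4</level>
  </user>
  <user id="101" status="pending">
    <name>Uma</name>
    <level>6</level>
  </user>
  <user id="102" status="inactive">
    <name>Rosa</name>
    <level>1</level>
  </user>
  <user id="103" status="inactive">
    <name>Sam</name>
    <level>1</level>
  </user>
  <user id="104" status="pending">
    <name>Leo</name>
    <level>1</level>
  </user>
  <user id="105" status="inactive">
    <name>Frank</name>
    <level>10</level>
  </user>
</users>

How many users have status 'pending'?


Counting users with status='pending':
  Jack (id=100) -> MATCH
  Uma (id=101) -> MATCH
  Leo (id=104) -> MATCH
Count: 3

ANSWER: 3


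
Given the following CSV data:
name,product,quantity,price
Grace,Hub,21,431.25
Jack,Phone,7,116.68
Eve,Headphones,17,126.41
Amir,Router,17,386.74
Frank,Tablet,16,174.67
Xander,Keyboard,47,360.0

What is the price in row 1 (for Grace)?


Row 1: Grace
Column 'price' = 431.25

ANSWER: 431.25


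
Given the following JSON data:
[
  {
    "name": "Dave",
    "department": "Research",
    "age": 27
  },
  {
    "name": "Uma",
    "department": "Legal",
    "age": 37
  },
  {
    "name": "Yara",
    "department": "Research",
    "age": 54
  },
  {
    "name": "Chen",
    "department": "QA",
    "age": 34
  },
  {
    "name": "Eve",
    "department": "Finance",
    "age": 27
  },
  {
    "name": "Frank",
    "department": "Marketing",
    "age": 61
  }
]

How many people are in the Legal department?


Scanning records for department = Legal
  Record 1: Uma
Count: 1

ANSWER: 1


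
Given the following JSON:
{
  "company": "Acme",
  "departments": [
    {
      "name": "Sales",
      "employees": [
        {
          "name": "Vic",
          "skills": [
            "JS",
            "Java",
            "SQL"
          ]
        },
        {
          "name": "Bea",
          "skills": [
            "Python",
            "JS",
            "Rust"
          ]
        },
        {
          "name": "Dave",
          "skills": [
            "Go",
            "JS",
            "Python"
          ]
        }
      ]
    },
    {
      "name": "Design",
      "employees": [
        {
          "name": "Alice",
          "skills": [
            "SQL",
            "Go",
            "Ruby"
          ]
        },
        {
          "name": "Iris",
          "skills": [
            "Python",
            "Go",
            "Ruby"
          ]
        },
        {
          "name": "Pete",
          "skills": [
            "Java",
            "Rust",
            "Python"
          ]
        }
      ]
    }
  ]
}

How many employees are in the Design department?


Path: departments[1].employees
Count: 3

ANSWER: 3
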